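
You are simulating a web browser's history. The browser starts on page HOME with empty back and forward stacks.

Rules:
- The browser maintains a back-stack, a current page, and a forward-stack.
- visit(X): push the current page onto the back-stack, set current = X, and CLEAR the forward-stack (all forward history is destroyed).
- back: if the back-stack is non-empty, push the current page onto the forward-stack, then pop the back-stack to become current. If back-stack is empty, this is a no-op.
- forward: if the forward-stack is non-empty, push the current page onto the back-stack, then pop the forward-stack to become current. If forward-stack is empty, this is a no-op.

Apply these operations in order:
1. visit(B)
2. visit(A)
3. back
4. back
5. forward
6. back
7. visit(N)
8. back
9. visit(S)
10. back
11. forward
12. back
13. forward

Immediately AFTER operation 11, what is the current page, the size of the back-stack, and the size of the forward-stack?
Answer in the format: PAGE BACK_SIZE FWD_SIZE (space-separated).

After 1 (visit(B)): cur=B back=1 fwd=0
After 2 (visit(A)): cur=A back=2 fwd=0
After 3 (back): cur=B back=1 fwd=1
After 4 (back): cur=HOME back=0 fwd=2
After 5 (forward): cur=B back=1 fwd=1
After 6 (back): cur=HOME back=0 fwd=2
After 7 (visit(N)): cur=N back=1 fwd=0
After 8 (back): cur=HOME back=0 fwd=1
After 9 (visit(S)): cur=S back=1 fwd=0
After 10 (back): cur=HOME back=0 fwd=1
After 11 (forward): cur=S back=1 fwd=0

S 1 0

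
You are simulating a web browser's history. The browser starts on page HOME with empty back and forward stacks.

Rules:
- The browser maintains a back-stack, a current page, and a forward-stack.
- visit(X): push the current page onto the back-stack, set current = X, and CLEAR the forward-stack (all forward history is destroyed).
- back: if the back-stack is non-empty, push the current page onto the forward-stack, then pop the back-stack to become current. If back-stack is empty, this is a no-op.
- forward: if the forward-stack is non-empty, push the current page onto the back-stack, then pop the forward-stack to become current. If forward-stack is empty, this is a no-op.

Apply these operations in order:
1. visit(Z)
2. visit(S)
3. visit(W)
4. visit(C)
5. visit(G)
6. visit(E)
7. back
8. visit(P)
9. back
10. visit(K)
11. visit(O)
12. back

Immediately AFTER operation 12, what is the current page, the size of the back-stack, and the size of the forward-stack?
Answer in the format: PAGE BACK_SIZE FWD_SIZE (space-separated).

After 1 (visit(Z)): cur=Z back=1 fwd=0
After 2 (visit(S)): cur=S back=2 fwd=0
After 3 (visit(W)): cur=W back=3 fwd=0
After 4 (visit(C)): cur=C back=4 fwd=0
After 5 (visit(G)): cur=G back=5 fwd=0
After 6 (visit(E)): cur=E back=6 fwd=0
After 7 (back): cur=G back=5 fwd=1
After 8 (visit(P)): cur=P back=6 fwd=0
After 9 (back): cur=G back=5 fwd=1
After 10 (visit(K)): cur=K back=6 fwd=0
After 11 (visit(O)): cur=O back=7 fwd=0
After 12 (back): cur=K back=6 fwd=1

K 6 1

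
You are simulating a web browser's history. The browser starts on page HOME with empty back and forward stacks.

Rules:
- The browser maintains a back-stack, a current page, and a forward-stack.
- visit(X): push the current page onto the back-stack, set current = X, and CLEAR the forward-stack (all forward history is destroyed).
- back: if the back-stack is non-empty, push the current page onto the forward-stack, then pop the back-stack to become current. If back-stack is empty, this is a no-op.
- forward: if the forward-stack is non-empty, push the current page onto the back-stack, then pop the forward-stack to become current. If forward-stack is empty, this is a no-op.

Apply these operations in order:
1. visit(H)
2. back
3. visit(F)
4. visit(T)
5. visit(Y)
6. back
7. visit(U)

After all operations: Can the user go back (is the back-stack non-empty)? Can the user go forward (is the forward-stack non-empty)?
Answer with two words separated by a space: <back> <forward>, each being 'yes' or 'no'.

After 1 (visit(H)): cur=H back=1 fwd=0
After 2 (back): cur=HOME back=0 fwd=1
After 3 (visit(F)): cur=F back=1 fwd=0
After 4 (visit(T)): cur=T back=2 fwd=0
After 5 (visit(Y)): cur=Y back=3 fwd=0
After 6 (back): cur=T back=2 fwd=1
After 7 (visit(U)): cur=U back=3 fwd=0

Answer: yes no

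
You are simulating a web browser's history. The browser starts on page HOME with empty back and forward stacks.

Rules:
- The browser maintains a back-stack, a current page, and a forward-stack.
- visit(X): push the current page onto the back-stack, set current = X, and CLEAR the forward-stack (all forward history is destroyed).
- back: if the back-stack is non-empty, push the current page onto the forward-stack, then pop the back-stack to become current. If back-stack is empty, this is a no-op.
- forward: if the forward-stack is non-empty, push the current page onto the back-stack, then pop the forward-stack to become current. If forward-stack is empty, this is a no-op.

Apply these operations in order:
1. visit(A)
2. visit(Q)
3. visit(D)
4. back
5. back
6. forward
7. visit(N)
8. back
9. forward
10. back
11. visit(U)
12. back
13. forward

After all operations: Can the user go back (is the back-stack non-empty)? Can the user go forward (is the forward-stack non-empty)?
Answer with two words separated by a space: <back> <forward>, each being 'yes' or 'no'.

After 1 (visit(A)): cur=A back=1 fwd=0
After 2 (visit(Q)): cur=Q back=2 fwd=0
After 3 (visit(D)): cur=D back=3 fwd=0
After 4 (back): cur=Q back=2 fwd=1
After 5 (back): cur=A back=1 fwd=2
After 6 (forward): cur=Q back=2 fwd=1
After 7 (visit(N)): cur=N back=3 fwd=0
After 8 (back): cur=Q back=2 fwd=1
After 9 (forward): cur=N back=3 fwd=0
After 10 (back): cur=Q back=2 fwd=1
After 11 (visit(U)): cur=U back=3 fwd=0
After 12 (back): cur=Q back=2 fwd=1
After 13 (forward): cur=U back=3 fwd=0

Answer: yes no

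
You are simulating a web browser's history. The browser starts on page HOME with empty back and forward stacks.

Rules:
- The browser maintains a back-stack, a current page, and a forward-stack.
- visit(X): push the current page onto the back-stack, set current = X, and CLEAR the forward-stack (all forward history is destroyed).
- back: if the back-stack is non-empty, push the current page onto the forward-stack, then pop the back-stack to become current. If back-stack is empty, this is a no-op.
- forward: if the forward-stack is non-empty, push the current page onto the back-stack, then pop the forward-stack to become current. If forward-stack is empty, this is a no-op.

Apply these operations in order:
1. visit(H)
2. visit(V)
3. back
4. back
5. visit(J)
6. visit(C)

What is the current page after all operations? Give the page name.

After 1 (visit(H)): cur=H back=1 fwd=0
After 2 (visit(V)): cur=V back=2 fwd=0
After 3 (back): cur=H back=1 fwd=1
After 4 (back): cur=HOME back=0 fwd=2
After 5 (visit(J)): cur=J back=1 fwd=0
After 6 (visit(C)): cur=C back=2 fwd=0

Answer: C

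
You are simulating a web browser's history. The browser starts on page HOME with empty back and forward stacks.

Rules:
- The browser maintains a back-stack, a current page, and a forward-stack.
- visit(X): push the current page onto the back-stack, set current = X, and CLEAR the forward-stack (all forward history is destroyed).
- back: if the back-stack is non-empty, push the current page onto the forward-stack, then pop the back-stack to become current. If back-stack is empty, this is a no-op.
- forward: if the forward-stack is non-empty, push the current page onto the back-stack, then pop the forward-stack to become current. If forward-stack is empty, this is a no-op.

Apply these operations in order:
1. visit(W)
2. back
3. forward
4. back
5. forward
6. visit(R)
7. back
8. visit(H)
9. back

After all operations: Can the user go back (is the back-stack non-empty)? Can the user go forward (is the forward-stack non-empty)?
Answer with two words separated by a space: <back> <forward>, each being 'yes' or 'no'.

After 1 (visit(W)): cur=W back=1 fwd=0
After 2 (back): cur=HOME back=0 fwd=1
After 3 (forward): cur=W back=1 fwd=0
After 4 (back): cur=HOME back=0 fwd=1
After 5 (forward): cur=W back=1 fwd=0
After 6 (visit(R)): cur=R back=2 fwd=0
After 7 (back): cur=W back=1 fwd=1
After 8 (visit(H)): cur=H back=2 fwd=0
After 9 (back): cur=W back=1 fwd=1

Answer: yes yes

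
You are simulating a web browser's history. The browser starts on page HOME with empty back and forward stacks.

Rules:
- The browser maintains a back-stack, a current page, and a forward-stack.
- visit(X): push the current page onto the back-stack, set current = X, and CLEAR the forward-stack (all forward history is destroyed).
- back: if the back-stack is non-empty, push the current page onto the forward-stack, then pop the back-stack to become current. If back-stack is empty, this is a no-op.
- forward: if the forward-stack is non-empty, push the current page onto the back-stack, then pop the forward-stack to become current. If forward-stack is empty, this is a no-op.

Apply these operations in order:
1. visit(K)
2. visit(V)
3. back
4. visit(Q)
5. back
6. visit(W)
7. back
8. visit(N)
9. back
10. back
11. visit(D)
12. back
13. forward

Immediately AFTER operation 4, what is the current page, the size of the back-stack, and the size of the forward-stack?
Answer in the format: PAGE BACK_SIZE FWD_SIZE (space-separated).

After 1 (visit(K)): cur=K back=1 fwd=0
After 2 (visit(V)): cur=V back=2 fwd=0
After 3 (back): cur=K back=1 fwd=1
After 4 (visit(Q)): cur=Q back=2 fwd=0

Q 2 0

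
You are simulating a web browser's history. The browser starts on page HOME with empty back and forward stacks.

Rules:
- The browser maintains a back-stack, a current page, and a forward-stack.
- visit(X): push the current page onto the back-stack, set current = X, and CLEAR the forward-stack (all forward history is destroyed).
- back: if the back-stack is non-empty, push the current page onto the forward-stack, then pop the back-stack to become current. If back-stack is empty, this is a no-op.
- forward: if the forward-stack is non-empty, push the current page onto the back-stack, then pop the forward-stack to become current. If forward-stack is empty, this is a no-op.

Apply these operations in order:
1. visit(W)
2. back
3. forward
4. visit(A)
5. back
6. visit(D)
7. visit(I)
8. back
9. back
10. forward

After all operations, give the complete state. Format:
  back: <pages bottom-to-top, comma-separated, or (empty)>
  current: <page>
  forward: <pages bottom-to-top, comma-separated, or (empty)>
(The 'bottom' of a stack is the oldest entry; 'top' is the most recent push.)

Answer: back: HOME,W
current: D
forward: I

Derivation:
After 1 (visit(W)): cur=W back=1 fwd=0
After 2 (back): cur=HOME back=0 fwd=1
After 3 (forward): cur=W back=1 fwd=0
After 4 (visit(A)): cur=A back=2 fwd=0
After 5 (back): cur=W back=1 fwd=1
After 6 (visit(D)): cur=D back=2 fwd=0
After 7 (visit(I)): cur=I back=3 fwd=0
After 8 (back): cur=D back=2 fwd=1
After 9 (back): cur=W back=1 fwd=2
After 10 (forward): cur=D back=2 fwd=1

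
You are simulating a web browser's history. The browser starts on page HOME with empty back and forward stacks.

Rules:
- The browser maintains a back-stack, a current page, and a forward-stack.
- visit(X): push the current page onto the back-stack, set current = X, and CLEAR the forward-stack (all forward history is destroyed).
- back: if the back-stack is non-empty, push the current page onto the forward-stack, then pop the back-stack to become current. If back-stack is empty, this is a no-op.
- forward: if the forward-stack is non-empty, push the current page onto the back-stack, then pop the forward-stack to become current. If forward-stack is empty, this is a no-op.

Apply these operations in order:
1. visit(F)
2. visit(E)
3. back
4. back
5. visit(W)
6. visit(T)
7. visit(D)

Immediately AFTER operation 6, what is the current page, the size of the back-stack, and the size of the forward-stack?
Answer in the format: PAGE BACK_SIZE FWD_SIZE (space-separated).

After 1 (visit(F)): cur=F back=1 fwd=0
After 2 (visit(E)): cur=E back=2 fwd=0
After 3 (back): cur=F back=1 fwd=1
After 4 (back): cur=HOME back=0 fwd=2
After 5 (visit(W)): cur=W back=1 fwd=0
After 6 (visit(T)): cur=T back=2 fwd=0

T 2 0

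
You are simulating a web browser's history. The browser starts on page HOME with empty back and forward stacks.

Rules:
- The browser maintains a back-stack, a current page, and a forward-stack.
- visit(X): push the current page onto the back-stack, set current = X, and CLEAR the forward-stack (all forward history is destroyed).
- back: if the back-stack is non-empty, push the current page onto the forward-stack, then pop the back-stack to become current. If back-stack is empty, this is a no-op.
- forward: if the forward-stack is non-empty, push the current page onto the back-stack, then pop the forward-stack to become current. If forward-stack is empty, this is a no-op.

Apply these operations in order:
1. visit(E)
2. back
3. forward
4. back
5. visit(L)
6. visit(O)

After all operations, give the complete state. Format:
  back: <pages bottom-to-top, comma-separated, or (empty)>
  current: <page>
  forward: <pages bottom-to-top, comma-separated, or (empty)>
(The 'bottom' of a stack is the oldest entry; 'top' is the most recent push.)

After 1 (visit(E)): cur=E back=1 fwd=0
After 2 (back): cur=HOME back=0 fwd=1
After 3 (forward): cur=E back=1 fwd=0
After 4 (back): cur=HOME back=0 fwd=1
After 5 (visit(L)): cur=L back=1 fwd=0
After 6 (visit(O)): cur=O back=2 fwd=0

Answer: back: HOME,L
current: O
forward: (empty)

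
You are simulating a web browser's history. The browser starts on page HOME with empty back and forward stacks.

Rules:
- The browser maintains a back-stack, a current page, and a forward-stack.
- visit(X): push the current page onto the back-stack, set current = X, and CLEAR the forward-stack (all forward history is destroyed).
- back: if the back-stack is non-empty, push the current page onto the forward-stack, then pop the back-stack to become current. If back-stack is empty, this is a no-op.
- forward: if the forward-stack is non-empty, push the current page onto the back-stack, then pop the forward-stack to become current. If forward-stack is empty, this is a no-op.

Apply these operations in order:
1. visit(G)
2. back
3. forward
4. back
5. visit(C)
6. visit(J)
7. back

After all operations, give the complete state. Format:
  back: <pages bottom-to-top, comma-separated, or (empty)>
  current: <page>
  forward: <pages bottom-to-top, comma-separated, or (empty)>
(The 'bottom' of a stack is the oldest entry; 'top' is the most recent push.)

After 1 (visit(G)): cur=G back=1 fwd=0
After 2 (back): cur=HOME back=0 fwd=1
After 3 (forward): cur=G back=1 fwd=0
After 4 (back): cur=HOME back=0 fwd=1
After 5 (visit(C)): cur=C back=1 fwd=0
After 6 (visit(J)): cur=J back=2 fwd=0
After 7 (back): cur=C back=1 fwd=1

Answer: back: HOME
current: C
forward: J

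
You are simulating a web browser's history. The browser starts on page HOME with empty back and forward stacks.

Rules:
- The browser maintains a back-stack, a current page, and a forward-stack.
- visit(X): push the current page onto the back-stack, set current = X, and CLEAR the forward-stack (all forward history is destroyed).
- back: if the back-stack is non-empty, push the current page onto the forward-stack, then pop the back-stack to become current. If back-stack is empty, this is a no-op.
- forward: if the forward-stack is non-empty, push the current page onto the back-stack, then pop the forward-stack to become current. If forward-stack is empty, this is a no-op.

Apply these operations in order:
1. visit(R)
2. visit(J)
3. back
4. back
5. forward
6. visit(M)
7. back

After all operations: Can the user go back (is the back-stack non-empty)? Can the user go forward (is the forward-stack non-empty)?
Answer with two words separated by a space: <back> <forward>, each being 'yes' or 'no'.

Answer: yes yes

Derivation:
After 1 (visit(R)): cur=R back=1 fwd=0
After 2 (visit(J)): cur=J back=2 fwd=0
After 3 (back): cur=R back=1 fwd=1
After 4 (back): cur=HOME back=0 fwd=2
After 5 (forward): cur=R back=1 fwd=1
After 6 (visit(M)): cur=M back=2 fwd=0
After 7 (back): cur=R back=1 fwd=1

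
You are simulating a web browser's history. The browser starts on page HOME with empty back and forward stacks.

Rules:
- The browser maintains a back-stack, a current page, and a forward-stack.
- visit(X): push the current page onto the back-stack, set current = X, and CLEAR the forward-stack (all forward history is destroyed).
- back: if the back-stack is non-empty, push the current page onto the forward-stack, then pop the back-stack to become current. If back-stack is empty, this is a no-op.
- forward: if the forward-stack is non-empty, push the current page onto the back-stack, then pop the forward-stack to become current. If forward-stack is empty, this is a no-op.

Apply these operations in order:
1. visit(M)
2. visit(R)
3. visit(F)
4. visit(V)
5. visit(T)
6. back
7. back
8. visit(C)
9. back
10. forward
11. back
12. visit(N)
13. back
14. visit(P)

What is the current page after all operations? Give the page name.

Answer: P

Derivation:
After 1 (visit(M)): cur=M back=1 fwd=0
After 2 (visit(R)): cur=R back=2 fwd=0
After 3 (visit(F)): cur=F back=3 fwd=0
After 4 (visit(V)): cur=V back=4 fwd=0
After 5 (visit(T)): cur=T back=5 fwd=0
After 6 (back): cur=V back=4 fwd=1
After 7 (back): cur=F back=3 fwd=2
After 8 (visit(C)): cur=C back=4 fwd=0
After 9 (back): cur=F back=3 fwd=1
After 10 (forward): cur=C back=4 fwd=0
After 11 (back): cur=F back=3 fwd=1
After 12 (visit(N)): cur=N back=4 fwd=0
After 13 (back): cur=F back=3 fwd=1
After 14 (visit(P)): cur=P back=4 fwd=0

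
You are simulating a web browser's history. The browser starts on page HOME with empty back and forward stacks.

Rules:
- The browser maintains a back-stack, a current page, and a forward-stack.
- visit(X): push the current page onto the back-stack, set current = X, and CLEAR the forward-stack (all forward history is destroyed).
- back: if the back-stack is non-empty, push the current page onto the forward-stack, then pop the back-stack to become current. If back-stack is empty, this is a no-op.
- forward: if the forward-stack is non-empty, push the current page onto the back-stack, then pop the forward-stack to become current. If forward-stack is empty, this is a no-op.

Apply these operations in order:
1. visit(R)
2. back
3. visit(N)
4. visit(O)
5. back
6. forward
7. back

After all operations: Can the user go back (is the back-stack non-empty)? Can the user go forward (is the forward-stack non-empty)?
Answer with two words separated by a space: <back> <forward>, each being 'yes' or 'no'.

After 1 (visit(R)): cur=R back=1 fwd=0
After 2 (back): cur=HOME back=0 fwd=1
After 3 (visit(N)): cur=N back=1 fwd=0
After 4 (visit(O)): cur=O back=2 fwd=0
After 5 (back): cur=N back=1 fwd=1
After 6 (forward): cur=O back=2 fwd=0
After 7 (back): cur=N back=1 fwd=1

Answer: yes yes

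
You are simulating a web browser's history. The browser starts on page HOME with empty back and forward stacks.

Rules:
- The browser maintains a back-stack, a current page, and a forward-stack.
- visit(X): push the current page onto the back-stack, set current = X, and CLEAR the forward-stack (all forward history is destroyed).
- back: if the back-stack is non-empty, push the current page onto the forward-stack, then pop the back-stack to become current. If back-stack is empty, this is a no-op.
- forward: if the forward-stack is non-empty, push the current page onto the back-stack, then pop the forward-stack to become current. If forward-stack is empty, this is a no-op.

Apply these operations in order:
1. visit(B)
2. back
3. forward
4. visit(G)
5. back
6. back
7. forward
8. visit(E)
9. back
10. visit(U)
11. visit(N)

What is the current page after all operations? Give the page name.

Answer: N

Derivation:
After 1 (visit(B)): cur=B back=1 fwd=0
After 2 (back): cur=HOME back=0 fwd=1
After 3 (forward): cur=B back=1 fwd=0
After 4 (visit(G)): cur=G back=2 fwd=0
After 5 (back): cur=B back=1 fwd=1
After 6 (back): cur=HOME back=0 fwd=2
After 7 (forward): cur=B back=1 fwd=1
After 8 (visit(E)): cur=E back=2 fwd=0
After 9 (back): cur=B back=1 fwd=1
After 10 (visit(U)): cur=U back=2 fwd=0
After 11 (visit(N)): cur=N back=3 fwd=0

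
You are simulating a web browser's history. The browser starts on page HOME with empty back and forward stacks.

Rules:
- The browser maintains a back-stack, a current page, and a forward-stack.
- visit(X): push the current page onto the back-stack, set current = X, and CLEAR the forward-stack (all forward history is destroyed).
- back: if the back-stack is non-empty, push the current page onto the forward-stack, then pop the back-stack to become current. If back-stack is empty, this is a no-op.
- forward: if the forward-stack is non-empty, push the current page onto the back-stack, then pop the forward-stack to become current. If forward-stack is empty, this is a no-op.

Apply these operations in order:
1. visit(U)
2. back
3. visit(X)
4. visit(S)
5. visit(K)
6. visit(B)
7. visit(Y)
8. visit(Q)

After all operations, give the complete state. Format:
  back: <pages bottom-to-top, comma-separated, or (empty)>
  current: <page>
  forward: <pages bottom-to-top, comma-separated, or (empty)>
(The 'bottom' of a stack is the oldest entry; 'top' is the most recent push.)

After 1 (visit(U)): cur=U back=1 fwd=0
After 2 (back): cur=HOME back=0 fwd=1
After 3 (visit(X)): cur=X back=1 fwd=0
After 4 (visit(S)): cur=S back=2 fwd=0
After 5 (visit(K)): cur=K back=3 fwd=0
After 6 (visit(B)): cur=B back=4 fwd=0
After 7 (visit(Y)): cur=Y back=5 fwd=0
After 8 (visit(Q)): cur=Q back=6 fwd=0

Answer: back: HOME,X,S,K,B,Y
current: Q
forward: (empty)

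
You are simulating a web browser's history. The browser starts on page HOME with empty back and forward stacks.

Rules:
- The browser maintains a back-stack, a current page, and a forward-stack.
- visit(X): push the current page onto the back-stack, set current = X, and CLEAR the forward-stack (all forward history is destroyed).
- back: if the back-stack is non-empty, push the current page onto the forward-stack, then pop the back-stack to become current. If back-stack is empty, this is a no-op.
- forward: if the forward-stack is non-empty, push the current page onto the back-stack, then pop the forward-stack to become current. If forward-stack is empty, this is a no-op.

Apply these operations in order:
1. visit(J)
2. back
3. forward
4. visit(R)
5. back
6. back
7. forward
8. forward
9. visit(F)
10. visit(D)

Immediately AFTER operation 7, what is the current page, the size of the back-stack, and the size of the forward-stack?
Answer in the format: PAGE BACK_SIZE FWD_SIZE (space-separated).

After 1 (visit(J)): cur=J back=1 fwd=0
After 2 (back): cur=HOME back=0 fwd=1
After 3 (forward): cur=J back=1 fwd=0
After 4 (visit(R)): cur=R back=2 fwd=0
After 5 (back): cur=J back=1 fwd=1
After 6 (back): cur=HOME back=0 fwd=2
After 7 (forward): cur=J back=1 fwd=1

J 1 1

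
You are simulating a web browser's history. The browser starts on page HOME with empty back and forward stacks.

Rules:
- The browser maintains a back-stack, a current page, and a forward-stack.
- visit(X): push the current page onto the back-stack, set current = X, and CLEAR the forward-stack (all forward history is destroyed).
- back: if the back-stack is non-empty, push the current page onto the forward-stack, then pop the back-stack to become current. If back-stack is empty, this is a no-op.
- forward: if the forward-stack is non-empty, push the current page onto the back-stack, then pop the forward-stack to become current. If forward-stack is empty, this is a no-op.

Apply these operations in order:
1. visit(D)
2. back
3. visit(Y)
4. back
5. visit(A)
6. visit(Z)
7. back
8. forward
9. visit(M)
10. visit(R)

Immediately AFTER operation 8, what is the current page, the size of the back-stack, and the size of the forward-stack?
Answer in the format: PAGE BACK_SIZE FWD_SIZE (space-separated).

After 1 (visit(D)): cur=D back=1 fwd=0
After 2 (back): cur=HOME back=0 fwd=1
After 3 (visit(Y)): cur=Y back=1 fwd=0
After 4 (back): cur=HOME back=0 fwd=1
After 5 (visit(A)): cur=A back=1 fwd=0
After 6 (visit(Z)): cur=Z back=2 fwd=0
After 7 (back): cur=A back=1 fwd=1
After 8 (forward): cur=Z back=2 fwd=0

Z 2 0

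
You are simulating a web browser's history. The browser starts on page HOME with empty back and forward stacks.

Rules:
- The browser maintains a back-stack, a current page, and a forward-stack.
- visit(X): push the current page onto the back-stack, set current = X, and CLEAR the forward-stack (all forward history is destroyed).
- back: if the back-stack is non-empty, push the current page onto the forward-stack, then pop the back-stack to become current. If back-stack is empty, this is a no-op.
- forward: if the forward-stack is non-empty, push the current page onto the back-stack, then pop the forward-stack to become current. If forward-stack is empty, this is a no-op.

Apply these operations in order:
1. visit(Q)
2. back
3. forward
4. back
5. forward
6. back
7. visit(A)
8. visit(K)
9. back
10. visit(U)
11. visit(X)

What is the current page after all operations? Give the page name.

Answer: X

Derivation:
After 1 (visit(Q)): cur=Q back=1 fwd=0
After 2 (back): cur=HOME back=0 fwd=1
After 3 (forward): cur=Q back=1 fwd=0
After 4 (back): cur=HOME back=0 fwd=1
After 5 (forward): cur=Q back=1 fwd=0
After 6 (back): cur=HOME back=0 fwd=1
After 7 (visit(A)): cur=A back=1 fwd=0
After 8 (visit(K)): cur=K back=2 fwd=0
After 9 (back): cur=A back=1 fwd=1
After 10 (visit(U)): cur=U back=2 fwd=0
After 11 (visit(X)): cur=X back=3 fwd=0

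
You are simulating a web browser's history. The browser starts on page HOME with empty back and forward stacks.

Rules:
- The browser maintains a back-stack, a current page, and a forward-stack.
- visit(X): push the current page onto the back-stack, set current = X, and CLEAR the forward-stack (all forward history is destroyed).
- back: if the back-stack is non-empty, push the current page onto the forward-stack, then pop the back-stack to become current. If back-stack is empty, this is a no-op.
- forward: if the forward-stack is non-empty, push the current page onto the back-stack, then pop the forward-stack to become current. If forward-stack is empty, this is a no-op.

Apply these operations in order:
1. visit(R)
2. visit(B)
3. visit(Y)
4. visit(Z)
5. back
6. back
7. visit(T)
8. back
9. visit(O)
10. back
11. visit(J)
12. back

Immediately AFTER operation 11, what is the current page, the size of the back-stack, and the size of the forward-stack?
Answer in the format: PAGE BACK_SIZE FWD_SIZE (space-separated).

After 1 (visit(R)): cur=R back=1 fwd=0
After 2 (visit(B)): cur=B back=2 fwd=0
After 3 (visit(Y)): cur=Y back=3 fwd=0
After 4 (visit(Z)): cur=Z back=4 fwd=0
After 5 (back): cur=Y back=3 fwd=1
After 6 (back): cur=B back=2 fwd=2
After 7 (visit(T)): cur=T back=3 fwd=0
After 8 (back): cur=B back=2 fwd=1
After 9 (visit(O)): cur=O back=3 fwd=0
After 10 (back): cur=B back=2 fwd=1
After 11 (visit(J)): cur=J back=3 fwd=0

J 3 0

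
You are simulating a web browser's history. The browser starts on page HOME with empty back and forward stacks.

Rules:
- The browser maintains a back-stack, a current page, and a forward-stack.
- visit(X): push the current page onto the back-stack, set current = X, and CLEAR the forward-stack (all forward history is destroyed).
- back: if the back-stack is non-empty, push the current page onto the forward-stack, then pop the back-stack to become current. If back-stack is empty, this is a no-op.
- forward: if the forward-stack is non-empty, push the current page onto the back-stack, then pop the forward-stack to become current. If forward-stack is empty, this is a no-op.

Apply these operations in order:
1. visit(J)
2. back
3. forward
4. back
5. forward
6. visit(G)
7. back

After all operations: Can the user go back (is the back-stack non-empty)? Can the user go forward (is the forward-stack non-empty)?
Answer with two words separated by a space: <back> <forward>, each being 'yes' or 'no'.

Answer: yes yes

Derivation:
After 1 (visit(J)): cur=J back=1 fwd=0
After 2 (back): cur=HOME back=0 fwd=1
After 3 (forward): cur=J back=1 fwd=0
After 4 (back): cur=HOME back=0 fwd=1
After 5 (forward): cur=J back=1 fwd=0
After 6 (visit(G)): cur=G back=2 fwd=0
After 7 (back): cur=J back=1 fwd=1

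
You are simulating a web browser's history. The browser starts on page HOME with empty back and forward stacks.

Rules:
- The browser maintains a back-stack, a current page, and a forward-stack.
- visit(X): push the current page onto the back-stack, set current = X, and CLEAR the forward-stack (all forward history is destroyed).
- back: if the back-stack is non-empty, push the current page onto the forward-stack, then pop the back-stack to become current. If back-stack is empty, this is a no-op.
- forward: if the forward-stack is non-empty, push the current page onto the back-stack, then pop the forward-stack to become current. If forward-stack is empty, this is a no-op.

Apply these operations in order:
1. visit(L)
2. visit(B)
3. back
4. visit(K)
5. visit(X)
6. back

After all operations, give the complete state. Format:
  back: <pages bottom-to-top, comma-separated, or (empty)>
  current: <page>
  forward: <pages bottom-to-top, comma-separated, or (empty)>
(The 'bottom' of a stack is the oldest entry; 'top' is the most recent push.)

After 1 (visit(L)): cur=L back=1 fwd=0
After 2 (visit(B)): cur=B back=2 fwd=0
After 3 (back): cur=L back=1 fwd=1
After 4 (visit(K)): cur=K back=2 fwd=0
After 5 (visit(X)): cur=X back=3 fwd=0
After 6 (back): cur=K back=2 fwd=1

Answer: back: HOME,L
current: K
forward: X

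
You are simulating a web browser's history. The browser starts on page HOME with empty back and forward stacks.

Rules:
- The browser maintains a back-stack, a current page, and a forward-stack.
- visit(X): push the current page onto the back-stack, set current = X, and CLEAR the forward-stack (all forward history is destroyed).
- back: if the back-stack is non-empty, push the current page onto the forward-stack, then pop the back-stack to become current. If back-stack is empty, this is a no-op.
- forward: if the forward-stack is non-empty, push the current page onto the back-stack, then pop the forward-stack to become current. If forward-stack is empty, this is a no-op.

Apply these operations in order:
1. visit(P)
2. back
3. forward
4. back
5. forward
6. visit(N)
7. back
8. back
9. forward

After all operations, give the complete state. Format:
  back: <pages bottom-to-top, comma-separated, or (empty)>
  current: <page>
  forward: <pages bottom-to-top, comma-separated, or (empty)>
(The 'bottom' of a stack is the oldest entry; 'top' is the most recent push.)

Answer: back: HOME
current: P
forward: N

Derivation:
After 1 (visit(P)): cur=P back=1 fwd=0
After 2 (back): cur=HOME back=0 fwd=1
After 3 (forward): cur=P back=1 fwd=0
After 4 (back): cur=HOME back=0 fwd=1
After 5 (forward): cur=P back=1 fwd=0
After 6 (visit(N)): cur=N back=2 fwd=0
After 7 (back): cur=P back=1 fwd=1
After 8 (back): cur=HOME back=0 fwd=2
After 9 (forward): cur=P back=1 fwd=1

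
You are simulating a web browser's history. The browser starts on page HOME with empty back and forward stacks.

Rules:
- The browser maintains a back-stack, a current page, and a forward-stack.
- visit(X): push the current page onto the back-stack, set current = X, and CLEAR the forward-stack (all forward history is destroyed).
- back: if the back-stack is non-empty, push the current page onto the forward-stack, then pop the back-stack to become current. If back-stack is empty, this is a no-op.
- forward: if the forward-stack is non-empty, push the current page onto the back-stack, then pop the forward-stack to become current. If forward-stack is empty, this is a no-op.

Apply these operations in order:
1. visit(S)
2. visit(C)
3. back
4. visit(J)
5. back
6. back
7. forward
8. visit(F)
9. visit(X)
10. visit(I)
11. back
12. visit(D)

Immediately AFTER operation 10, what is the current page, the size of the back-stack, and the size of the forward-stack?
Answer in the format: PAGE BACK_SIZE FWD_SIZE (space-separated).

After 1 (visit(S)): cur=S back=1 fwd=0
After 2 (visit(C)): cur=C back=2 fwd=0
After 3 (back): cur=S back=1 fwd=1
After 4 (visit(J)): cur=J back=2 fwd=0
After 5 (back): cur=S back=1 fwd=1
After 6 (back): cur=HOME back=0 fwd=2
After 7 (forward): cur=S back=1 fwd=1
After 8 (visit(F)): cur=F back=2 fwd=0
After 9 (visit(X)): cur=X back=3 fwd=0
After 10 (visit(I)): cur=I back=4 fwd=0

I 4 0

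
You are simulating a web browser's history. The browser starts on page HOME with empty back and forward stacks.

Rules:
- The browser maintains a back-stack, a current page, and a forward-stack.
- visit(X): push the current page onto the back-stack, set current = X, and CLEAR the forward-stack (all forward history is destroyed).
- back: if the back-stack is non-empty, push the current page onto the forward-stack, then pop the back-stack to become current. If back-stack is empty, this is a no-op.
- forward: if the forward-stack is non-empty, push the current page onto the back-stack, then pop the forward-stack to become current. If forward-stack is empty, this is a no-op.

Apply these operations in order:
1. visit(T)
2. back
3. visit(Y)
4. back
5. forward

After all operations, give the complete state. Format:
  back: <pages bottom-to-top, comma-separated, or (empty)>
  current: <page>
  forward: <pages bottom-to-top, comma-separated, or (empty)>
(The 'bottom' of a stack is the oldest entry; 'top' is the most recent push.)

After 1 (visit(T)): cur=T back=1 fwd=0
After 2 (back): cur=HOME back=0 fwd=1
After 3 (visit(Y)): cur=Y back=1 fwd=0
After 4 (back): cur=HOME back=0 fwd=1
After 5 (forward): cur=Y back=1 fwd=0

Answer: back: HOME
current: Y
forward: (empty)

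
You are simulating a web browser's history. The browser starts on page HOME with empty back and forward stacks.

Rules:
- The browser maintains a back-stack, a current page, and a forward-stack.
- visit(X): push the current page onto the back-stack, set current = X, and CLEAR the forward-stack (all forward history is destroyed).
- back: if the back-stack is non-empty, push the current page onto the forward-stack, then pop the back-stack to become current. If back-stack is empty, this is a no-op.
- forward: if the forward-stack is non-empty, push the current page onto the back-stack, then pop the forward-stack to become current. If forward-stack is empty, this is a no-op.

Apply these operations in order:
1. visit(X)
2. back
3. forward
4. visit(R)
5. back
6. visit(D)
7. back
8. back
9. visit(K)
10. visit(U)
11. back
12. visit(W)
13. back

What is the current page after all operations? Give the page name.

After 1 (visit(X)): cur=X back=1 fwd=0
After 2 (back): cur=HOME back=0 fwd=1
After 3 (forward): cur=X back=1 fwd=0
After 4 (visit(R)): cur=R back=2 fwd=0
After 5 (back): cur=X back=1 fwd=1
After 6 (visit(D)): cur=D back=2 fwd=0
After 7 (back): cur=X back=1 fwd=1
After 8 (back): cur=HOME back=0 fwd=2
After 9 (visit(K)): cur=K back=1 fwd=0
After 10 (visit(U)): cur=U back=2 fwd=0
After 11 (back): cur=K back=1 fwd=1
After 12 (visit(W)): cur=W back=2 fwd=0
After 13 (back): cur=K back=1 fwd=1

Answer: K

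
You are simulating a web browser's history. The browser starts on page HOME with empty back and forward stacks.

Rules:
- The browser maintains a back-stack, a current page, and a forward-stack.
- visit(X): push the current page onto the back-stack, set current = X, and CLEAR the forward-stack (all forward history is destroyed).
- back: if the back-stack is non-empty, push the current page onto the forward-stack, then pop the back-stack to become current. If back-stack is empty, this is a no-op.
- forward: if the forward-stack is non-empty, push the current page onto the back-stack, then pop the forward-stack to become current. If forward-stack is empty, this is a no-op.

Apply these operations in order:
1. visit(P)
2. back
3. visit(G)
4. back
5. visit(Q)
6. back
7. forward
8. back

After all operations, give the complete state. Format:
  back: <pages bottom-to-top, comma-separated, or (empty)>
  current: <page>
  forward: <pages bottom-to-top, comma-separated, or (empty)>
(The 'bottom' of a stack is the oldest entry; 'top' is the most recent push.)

After 1 (visit(P)): cur=P back=1 fwd=0
After 2 (back): cur=HOME back=0 fwd=1
After 3 (visit(G)): cur=G back=1 fwd=0
After 4 (back): cur=HOME back=0 fwd=1
After 5 (visit(Q)): cur=Q back=1 fwd=0
After 6 (back): cur=HOME back=0 fwd=1
After 7 (forward): cur=Q back=1 fwd=0
After 8 (back): cur=HOME back=0 fwd=1

Answer: back: (empty)
current: HOME
forward: Q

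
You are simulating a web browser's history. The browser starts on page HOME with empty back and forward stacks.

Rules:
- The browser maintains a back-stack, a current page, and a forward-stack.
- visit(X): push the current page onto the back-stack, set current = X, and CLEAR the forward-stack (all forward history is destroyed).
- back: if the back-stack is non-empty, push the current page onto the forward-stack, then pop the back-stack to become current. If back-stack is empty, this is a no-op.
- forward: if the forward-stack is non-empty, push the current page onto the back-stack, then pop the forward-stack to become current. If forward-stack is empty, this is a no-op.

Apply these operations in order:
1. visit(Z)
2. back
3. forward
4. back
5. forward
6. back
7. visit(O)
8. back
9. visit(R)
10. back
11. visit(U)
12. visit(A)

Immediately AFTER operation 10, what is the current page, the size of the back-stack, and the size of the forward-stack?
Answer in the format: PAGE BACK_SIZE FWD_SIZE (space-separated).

After 1 (visit(Z)): cur=Z back=1 fwd=0
After 2 (back): cur=HOME back=0 fwd=1
After 3 (forward): cur=Z back=1 fwd=0
After 4 (back): cur=HOME back=0 fwd=1
After 5 (forward): cur=Z back=1 fwd=0
After 6 (back): cur=HOME back=0 fwd=1
After 7 (visit(O)): cur=O back=1 fwd=0
After 8 (back): cur=HOME back=0 fwd=1
After 9 (visit(R)): cur=R back=1 fwd=0
After 10 (back): cur=HOME back=0 fwd=1

HOME 0 1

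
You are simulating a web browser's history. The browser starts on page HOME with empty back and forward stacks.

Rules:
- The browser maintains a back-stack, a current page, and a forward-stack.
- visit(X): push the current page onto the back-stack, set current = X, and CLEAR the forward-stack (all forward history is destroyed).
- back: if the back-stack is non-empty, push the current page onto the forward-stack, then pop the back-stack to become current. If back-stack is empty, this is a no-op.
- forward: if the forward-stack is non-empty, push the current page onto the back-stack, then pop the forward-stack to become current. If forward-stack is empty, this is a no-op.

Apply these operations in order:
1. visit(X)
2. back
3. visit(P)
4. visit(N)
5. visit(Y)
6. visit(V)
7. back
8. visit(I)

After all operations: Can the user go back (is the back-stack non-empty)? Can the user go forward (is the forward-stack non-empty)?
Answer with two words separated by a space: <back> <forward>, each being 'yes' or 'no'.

Answer: yes no

Derivation:
After 1 (visit(X)): cur=X back=1 fwd=0
After 2 (back): cur=HOME back=0 fwd=1
After 3 (visit(P)): cur=P back=1 fwd=0
After 4 (visit(N)): cur=N back=2 fwd=0
After 5 (visit(Y)): cur=Y back=3 fwd=0
After 6 (visit(V)): cur=V back=4 fwd=0
After 7 (back): cur=Y back=3 fwd=1
After 8 (visit(I)): cur=I back=4 fwd=0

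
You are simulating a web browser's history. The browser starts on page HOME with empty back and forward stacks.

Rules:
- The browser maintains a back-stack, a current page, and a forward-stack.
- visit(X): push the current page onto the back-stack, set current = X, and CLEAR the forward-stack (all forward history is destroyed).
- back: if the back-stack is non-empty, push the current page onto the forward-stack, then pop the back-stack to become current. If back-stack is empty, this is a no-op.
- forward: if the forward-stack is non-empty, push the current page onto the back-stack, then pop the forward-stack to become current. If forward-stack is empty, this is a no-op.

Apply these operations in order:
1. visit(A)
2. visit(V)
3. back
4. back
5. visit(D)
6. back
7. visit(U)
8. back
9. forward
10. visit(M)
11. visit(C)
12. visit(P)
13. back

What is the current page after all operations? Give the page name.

After 1 (visit(A)): cur=A back=1 fwd=0
After 2 (visit(V)): cur=V back=2 fwd=0
After 3 (back): cur=A back=1 fwd=1
After 4 (back): cur=HOME back=0 fwd=2
After 5 (visit(D)): cur=D back=1 fwd=0
After 6 (back): cur=HOME back=0 fwd=1
After 7 (visit(U)): cur=U back=1 fwd=0
After 8 (back): cur=HOME back=0 fwd=1
After 9 (forward): cur=U back=1 fwd=0
After 10 (visit(M)): cur=M back=2 fwd=0
After 11 (visit(C)): cur=C back=3 fwd=0
After 12 (visit(P)): cur=P back=4 fwd=0
After 13 (back): cur=C back=3 fwd=1

Answer: C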